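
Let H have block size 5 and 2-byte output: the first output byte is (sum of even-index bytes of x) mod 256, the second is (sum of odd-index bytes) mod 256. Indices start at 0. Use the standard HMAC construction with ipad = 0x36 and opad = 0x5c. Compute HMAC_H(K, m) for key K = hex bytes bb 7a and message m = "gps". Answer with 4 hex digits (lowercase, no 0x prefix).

fbeb

Key hex bytes bb 7a is 2 bytes ≤ B = 5; zero-pad to 5 bytes: K' = bb 7a 00 00 00.
K' ⊕ ipad = 8d 4c 36 36 36.  K' ⊕ opad = e7 26 5c 5c 5c.
Inner input = (K'⊕ipad) ∥ m = 8d 4c 36 36 36 ∥ 67 70 73.
Inner hash: even-index sum = 361 mod 256 = 105; odd-index sum = 348 mod 256 = 92 → 69 5c.
Outer input = (K'⊕opad) ∥ inner = e7 26 5c 5c 5c ∥ 69 5c.
Outer hash (tag): even-index sum = 507 mod 256 = 251; odd-index sum = 235 mod 256 = 235 → fb eb.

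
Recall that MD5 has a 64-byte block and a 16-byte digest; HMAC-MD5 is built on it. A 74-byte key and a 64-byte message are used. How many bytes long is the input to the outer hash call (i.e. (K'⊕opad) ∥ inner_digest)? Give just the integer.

Key is 74 > 64 bytes, so it is hashed to 16 bytes then zero-padded to 64: |K'| = 64.
Outer input = (K'⊕opad) ∥ H(inner) → 64 + 16 = 80 bytes.

80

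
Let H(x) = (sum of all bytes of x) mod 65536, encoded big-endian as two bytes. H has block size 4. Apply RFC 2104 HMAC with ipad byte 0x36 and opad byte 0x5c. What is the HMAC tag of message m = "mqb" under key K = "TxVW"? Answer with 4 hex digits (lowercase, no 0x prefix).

Key "TxVW" = 54 78 56 57 is exactly B = 4 bytes: K' = 54 78 56 57.
K' ⊕ ipad = 62 4e 60 61.  K' ⊕ opad = 08 24 0a 0b.
Inner input = (K'⊕ipad) ∥ m = 62 4e 60 61 ∥ 6d 71 62.
Inner hash: sum = 98+78+96+97+109+113+98 = 689 → 02 b1.
Outer input = (K'⊕opad) ∥ inner = 08 24 0a 0b ∥ 02 b1.
Outer hash (tag): sum = 8+36+10+11+2+177 = 244 → 00 f4.

00f4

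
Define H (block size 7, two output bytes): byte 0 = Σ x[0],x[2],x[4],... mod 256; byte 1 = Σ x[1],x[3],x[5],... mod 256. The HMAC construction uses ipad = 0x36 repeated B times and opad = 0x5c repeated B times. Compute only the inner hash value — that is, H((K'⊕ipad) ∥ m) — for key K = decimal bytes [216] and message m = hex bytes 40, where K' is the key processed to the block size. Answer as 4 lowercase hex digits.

90e2

Key decimal bytes [216] = d8 is 1 byte ≤ B = 7; zero-pad to 7 bytes: K' = d8 00 00 00 00 00 00.
K' ⊕ ipad = ee 36 36 36 36 36 36.
Inner input = ee 36 36 36 36 36 36 ∥ 40.
Inner hash: even-index sum = 400 mod 256 = 144; odd-index sum = 226 mod 256 = 226 → 90 e2.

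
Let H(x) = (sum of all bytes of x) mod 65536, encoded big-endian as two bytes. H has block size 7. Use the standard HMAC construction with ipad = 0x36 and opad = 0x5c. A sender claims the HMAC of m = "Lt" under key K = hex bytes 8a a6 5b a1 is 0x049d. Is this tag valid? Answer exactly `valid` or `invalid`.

valid

Key hex bytes 8a a6 5b a1 is 4 bytes ≤ B = 7; zero-pad to 7 bytes: K' = 8a a6 5b a1 00 00 00.
K' ⊕ ipad = bc 90 6d 97 36 36 36; K' ⊕ opad = d6 fa 07 fd 5c 5c 5c.
Inner hash: sum = 188+144+109+151+54+54+54+76+116 = 946 → 03 b2.
Outer hash (recomputed tag): sum = 214+250+7+253+92+92+92+3+178 = 1181 → 04 9d.
Recomputed tag = 049d; claimed = 049d → match.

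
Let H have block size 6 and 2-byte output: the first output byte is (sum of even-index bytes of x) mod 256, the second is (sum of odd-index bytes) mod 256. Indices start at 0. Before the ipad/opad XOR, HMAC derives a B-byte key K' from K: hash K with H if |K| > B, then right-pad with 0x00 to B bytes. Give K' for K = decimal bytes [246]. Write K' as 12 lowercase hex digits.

Key decimal bytes [246] = f6 is 1 byte ≤ B = 6; zero-pad to 6 bytes: K' = f6 00 00 00 00 00.

f60000000000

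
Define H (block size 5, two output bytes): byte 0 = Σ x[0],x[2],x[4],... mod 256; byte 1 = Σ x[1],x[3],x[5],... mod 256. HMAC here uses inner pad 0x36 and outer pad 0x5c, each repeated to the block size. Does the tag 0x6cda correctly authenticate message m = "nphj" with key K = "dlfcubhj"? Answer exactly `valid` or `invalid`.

invalid

Key "dlfcubhj" = 64 6c 66 63 75 62 68 6a is 8 bytes > B = 5, so hash it first: H(key) = a7 9b, then zero-pad to 5 bytes: K' = a7 9b 00 00 00.
K' ⊕ ipad = 91 ad 36 36 36; K' ⊕ opad = fb c7 5c 5c 5c.
Inner hash: even-index sum = 471 mod 256 = 215; odd-index sum = 441 mod 256 = 185 → d7 b9.
Outer hash (recomputed tag): even-index sum = 620 mod 256 = 108; odd-index sum = 506 mod 256 = 250 → 6c fa.
Recomputed tag = 6cfa; claimed = 6cda → mismatch.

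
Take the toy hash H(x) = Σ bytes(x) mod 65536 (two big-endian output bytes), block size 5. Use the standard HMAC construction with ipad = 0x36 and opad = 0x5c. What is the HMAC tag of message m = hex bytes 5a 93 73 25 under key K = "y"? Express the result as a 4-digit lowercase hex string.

Key "y" = 79 is 1 byte ≤ B = 5; zero-pad to 5 bytes: K' = 79 00 00 00 00.
K' ⊕ ipad = 4f 36 36 36 36.  K' ⊕ opad = 25 5c 5c 5c 5c.
Inner input = (K'⊕ipad) ∥ m = 4f 36 36 36 36 ∥ 5a 93 73 25.
Inner hash: sum = 79+54+54+54+54+90+147+115+37 = 684 → 02 ac.
Outer input = (K'⊕opad) ∥ inner = 25 5c 5c 5c 5c ∥ 02 ac.
Outer hash (tag): sum = 37+92+92+92+92+2+172 = 579 → 02 43.

0243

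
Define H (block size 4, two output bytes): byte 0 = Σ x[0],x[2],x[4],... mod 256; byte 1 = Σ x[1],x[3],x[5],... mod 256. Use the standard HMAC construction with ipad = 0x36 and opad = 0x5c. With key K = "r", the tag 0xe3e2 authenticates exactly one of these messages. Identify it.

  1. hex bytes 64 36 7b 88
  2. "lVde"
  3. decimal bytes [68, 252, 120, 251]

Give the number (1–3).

Key "r" = 72 is 1 byte ≤ B = 4; zero-pad to 4 bytes: K' = 72 00 00 00.
K' ⊕ ipad = 44 36 36 36; K' ⊕ opad = 2e 5c 5c 5c.
m1: inner = H(44 36 36 36 64 36 7b 88) = 59 2a; tag = H(2e 5c 5c 5c 59 2a) = e3e2 ← matches
m2: inner = H(44 36 36 36 6c 56 64 65) = 4a 27; tag = H(2e 5c 5c 5c 4a 27) = d4df
m3: inner = H(44 36 36 36 44 fc 78 fb) = 36 63; tag = H(2e 5c 5c 5c 36 63) = c01b

1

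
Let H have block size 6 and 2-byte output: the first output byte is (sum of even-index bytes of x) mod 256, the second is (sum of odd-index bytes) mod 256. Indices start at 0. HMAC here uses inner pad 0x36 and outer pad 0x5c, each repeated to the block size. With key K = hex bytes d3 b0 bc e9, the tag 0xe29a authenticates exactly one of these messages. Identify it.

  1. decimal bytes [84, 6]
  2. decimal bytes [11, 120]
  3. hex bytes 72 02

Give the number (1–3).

Key hex bytes d3 b0 bc e9 is 4 bytes ≤ B = 6; zero-pad to 6 bytes: K' = d3 b0 bc e9 00 00.
K' ⊕ ipad = e5 86 8a df 36 36; K' ⊕ opad = 8f ec e0 b5 5c 5c.
m1: inner = H(e5 86 8a df 36 36 54 06) = f9 a1; tag = H(8f ec e0 b5 5c 5c f9 a1) = c49e
m2: inner = H(e5 86 8a df 36 36 0b 78) = b0 13; tag = H(8f ec e0 b5 5c 5c b0 13) = 7b10
m3: inner = H(e5 86 8a df 36 36 72 02) = 17 9d; tag = H(8f ec e0 b5 5c 5c 17 9d) = e29a ← matches

3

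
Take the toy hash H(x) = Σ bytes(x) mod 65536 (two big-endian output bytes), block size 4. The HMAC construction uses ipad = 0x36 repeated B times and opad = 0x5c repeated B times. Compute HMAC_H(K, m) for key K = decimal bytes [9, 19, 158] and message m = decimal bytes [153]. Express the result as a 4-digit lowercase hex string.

029e

Key decimal bytes [9, 19, 158] = 09 13 9e is 3 bytes ≤ B = 4; zero-pad to 4 bytes: K' = 09 13 9e 00.
K' ⊕ ipad = 3f 25 a8 36.  K' ⊕ opad = 55 4f c2 5c.
Inner input = (K'⊕ipad) ∥ m = 3f 25 a8 36 ∥ 99.
Inner hash: sum = 63+37+168+54+153 = 475 → 01 db.
Outer input = (K'⊕opad) ∥ inner = 55 4f c2 5c ∥ 01 db.
Outer hash (tag): sum = 85+79+194+92+1+219 = 670 → 02 9e.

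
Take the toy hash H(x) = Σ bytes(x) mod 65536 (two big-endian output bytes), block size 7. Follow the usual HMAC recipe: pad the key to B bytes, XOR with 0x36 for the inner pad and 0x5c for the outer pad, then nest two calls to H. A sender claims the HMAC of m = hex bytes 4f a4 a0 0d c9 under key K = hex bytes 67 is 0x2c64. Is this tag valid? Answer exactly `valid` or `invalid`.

invalid

Key hex bytes 67 is 1 byte ≤ B = 7; zero-pad to 7 bytes: K' = 67 00 00 00 00 00 00.
K' ⊕ ipad = 51 36 36 36 36 36 36; K' ⊕ opad = 3b 5c 5c 5c 5c 5c 5c.
Inner hash: sum = 81+54+54+54+54+54+54+79+164+160+13+201 = 1022 → 03 fe.
Outer hash (recomputed tag): sum = 59+92+92+92+92+92+92+3+254 = 868 → 03 64.
Recomputed tag = 0364; claimed = 2c64 → mismatch.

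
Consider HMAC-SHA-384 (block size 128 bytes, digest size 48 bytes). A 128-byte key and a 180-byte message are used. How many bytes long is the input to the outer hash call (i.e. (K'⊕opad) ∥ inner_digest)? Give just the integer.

176

Key is 128 ≤ 128 bytes, zero-padded: |K'| = 128.
Outer input = (K'⊕opad) ∥ H(inner) → 128 + 48 = 176 bytes.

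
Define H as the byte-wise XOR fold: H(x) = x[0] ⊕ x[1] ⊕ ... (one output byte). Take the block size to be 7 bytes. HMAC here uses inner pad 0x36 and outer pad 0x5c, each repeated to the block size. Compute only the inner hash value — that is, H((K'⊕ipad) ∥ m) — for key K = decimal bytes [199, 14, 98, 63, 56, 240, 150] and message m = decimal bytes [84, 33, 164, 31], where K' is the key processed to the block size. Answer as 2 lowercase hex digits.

32

Key decimal bytes [199, 14, 98, 63, 56, 240, 150] = c7 0e 62 3f 38 f0 96 is exactly B = 7 bytes: K' = c7 0e 62 3f 38 f0 96.
K' ⊕ ipad = f1 38 54 09 0e c6 a0.
Inner input = f1 38 54 09 0e c6 a0 ∥ 54 21 a4 1f.
Inner hash: XOR f1⊕38⊕54⊕09⊕0e⊕c6⊕a0⊕54⊕21⊕a4⊕1f = 32.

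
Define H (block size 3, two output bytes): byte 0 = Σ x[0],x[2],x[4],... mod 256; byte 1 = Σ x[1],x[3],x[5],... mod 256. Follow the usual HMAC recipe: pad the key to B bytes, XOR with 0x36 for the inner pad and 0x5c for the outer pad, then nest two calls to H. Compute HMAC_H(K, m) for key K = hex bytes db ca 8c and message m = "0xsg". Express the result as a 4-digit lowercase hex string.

Key hex bytes db ca 8c is exactly B = 3 bytes: K' = db ca 8c.
K' ⊕ ipad = ed fc ba.  K' ⊕ opad = 87 96 d0.
Inner input = (K'⊕ipad) ∥ m = ed fc ba ∥ 30 78 73 67.
Inner hash: even-index sum = 646 mod 256 = 134; odd-index sum = 415 mod 256 = 159 → 86 9f.
Outer input = (K'⊕opad) ∥ inner = 87 96 d0 ∥ 86 9f.
Outer hash (tag): even-index sum = 502 mod 256 = 246; odd-index sum = 284 mod 256 = 28 → f6 1c.

f61c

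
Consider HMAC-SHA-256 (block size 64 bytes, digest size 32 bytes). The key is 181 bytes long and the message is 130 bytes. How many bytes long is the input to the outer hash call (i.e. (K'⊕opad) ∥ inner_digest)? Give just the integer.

96

Key is 181 > 64 bytes, so it is hashed to 32 bytes then zero-padded to 64: |K'| = 64.
Outer input = (K'⊕opad) ∥ H(inner) → 64 + 32 = 96 bytes.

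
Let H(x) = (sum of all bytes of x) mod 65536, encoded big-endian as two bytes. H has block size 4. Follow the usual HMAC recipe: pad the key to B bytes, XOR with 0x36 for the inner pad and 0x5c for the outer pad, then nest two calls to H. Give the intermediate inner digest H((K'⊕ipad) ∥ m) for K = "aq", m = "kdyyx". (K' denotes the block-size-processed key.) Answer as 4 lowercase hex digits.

0343

Key "aq" = 61 71 is 2 bytes ≤ B = 4; zero-pad to 4 bytes: K' = 61 71 00 00.
K' ⊕ ipad = 57 47 36 36.
Inner input = 57 47 36 36 ∥ 6b 64 79 79 78.
Inner hash: sum = 87+71+54+54+107+100+121+121+120 = 835 → 03 43.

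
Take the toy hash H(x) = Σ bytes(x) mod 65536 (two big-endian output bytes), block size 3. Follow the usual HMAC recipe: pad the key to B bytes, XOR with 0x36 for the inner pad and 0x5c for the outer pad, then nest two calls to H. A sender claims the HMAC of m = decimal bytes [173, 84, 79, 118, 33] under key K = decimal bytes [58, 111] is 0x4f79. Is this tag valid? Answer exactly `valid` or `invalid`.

invalid

Key decimal bytes [58, 111] = 3a 6f is 2 bytes ≤ B = 3; zero-pad to 3 bytes: K' = 3a 6f 00.
K' ⊕ ipad = 0c 59 36; K' ⊕ opad = 66 33 5c.
Inner hash: sum = 12+89+54+173+84+79+118+33 = 642 → 02 82.
Outer hash (recomputed tag): sum = 102+51+92+2+130 = 377 → 01 79.
Recomputed tag = 0179; claimed = 4f79 → mismatch.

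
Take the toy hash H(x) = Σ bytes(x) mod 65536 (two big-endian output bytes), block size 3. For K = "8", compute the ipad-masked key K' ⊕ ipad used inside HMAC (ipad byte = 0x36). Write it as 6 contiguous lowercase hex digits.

Key "8" = 38 is 1 byte ≤ B = 3; zero-pad to 3 bytes: K' = 38 00 00.
XOR each byte with 0x36: 38⊕36=0e, 00⊕36=36, 00⊕36=36.

0e3636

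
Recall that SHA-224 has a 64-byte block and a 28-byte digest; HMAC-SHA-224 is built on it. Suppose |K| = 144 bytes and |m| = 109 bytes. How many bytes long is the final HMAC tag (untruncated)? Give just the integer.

28

The tag is one SHA-224 digest: 28 bytes.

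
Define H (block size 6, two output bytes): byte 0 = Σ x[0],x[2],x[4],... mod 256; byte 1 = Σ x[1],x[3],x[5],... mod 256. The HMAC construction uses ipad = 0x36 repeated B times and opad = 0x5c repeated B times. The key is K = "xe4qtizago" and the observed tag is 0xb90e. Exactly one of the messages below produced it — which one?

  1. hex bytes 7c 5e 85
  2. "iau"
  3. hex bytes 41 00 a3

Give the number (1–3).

1

Key "xe4qtizago" = 78 65 34 71 74 69 7a 61 67 6f is 10 bytes > B = 6, so hash it first: H(key) = 01 0f, then zero-pad to 6 bytes: K' = 01 0f 00 00 00 00.
K' ⊕ ipad = 37 39 36 36 36 36; K' ⊕ opad = 5d 53 5c 5c 5c 5c.
m1: inner = H(37 39 36 36 36 36 7c 5e 85) = a4 03; tag = H(5d 53 5c 5c 5c 5c a4 03) = b90e ← matches
m2: inner = H(37 39 36 36 36 36 69 61 75) = 81 06; tag = H(5d 53 5c 5c 5c 5c 81 06) = 9611
m3: inner = H(37 39 36 36 36 36 41 00 a3) = 87 a5; tag = H(5d 53 5c 5c 5c 5c 87 a5) = 9cb0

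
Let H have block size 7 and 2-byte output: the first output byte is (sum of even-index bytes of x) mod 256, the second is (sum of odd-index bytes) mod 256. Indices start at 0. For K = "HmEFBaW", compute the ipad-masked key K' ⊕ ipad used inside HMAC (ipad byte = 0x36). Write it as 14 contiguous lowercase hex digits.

7e5b7370745761

Key "HmEFBaW" = 48 6d 45 46 42 61 57 is exactly B = 7 bytes: K' = 48 6d 45 46 42 61 57.
XOR each byte with 0x36: 48⊕36=7e, 6d⊕36=5b, 45⊕36=73, 46⊕36=70, 42⊕36=74, 61⊕36=57, 57⊕36=61.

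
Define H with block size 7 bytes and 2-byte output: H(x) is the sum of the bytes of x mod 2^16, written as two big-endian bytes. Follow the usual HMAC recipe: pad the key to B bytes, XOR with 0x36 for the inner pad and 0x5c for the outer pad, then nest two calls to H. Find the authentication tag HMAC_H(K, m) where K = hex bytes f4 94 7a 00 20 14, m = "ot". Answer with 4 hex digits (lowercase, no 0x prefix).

Key hex bytes f4 94 7a 00 20 14 is 6 bytes ≤ B = 7; zero-pad to 7 bytes: K' = f4 94 7a 00 20 14 00.
K' ⊕ ipad = c2 a2 4c 36 16 22 36.  K' ⊕ opad = a8 c8 26 5c 7c 48 5c.
Inner input = (K'⊕ipad) ∥ m = c2 a2 4c 36 16 22 36 ∥ 6f 74.
Inner hash: sum = 194+162+76+54+22+34+54+111+116 = 823 → 03 37.
Outer input = (K'⊕opad) ∥ inner = a8 c8 26 5c 7c 48 5c ∥ 03 37.
Outer hash (tag): sum = 168+200+38+92+124+72+92+3+55 = 844 → 03 4c.

034c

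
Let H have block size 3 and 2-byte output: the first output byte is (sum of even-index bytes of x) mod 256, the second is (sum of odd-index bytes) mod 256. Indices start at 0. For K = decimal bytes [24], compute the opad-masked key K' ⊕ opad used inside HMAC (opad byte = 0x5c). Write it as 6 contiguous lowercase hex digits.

Key decimal bytes [24] = 18 is 1 byte ≤ B = 3; zero-pad to 3 bytes: K' = 18 00 00.
XOR each byte with 0x5c: 18⊕5c=44, 00⊕5c=5c, 00⊕5c=5c.

445c5c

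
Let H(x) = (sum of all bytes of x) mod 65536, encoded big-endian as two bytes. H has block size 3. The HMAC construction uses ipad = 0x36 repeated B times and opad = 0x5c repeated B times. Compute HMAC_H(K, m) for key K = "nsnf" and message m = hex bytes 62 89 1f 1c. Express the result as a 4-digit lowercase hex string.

Key "nsnf" = 6e 73 6e 66 is 4 bytes > B = 3, so hash it first: H(key) = 01 b5, then zero-pad to 3 bytes: K' = 01 b5 00.
K' ⊕ ipad = 37 83 36.  K' ⊕ opad = 5d e9 5c.
Inner input = (K'⊕ipad) ∥ m = 37 83 36 ∥ 62 89 1f 1c.
Inner hash: sum = 55+131+54+98+137+31+28 = 534 → 02 16.
Outer input = (K'⊕opad) ∥ inner = 5d e9 5c ∥ 02 16.
Outer hash (tag): sum = 93+233+92+2+22 = 442 → 01 ba.

01ba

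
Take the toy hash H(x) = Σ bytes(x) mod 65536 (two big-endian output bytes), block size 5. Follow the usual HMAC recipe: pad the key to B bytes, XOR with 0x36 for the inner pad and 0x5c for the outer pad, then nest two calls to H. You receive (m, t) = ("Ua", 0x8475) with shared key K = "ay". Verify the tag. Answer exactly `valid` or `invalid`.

invalid

Key "ay" = 61 79 is 2 bytes ≤ B = 5; zero-pad to 5 bytes: K' = 61 79 00 00 00.
K' ⊕ ipad = 57 4f 36 36 36; K' ⊕ opad = 3d 25 5c 5c 5c.
Inner hash: sum = 87+79+54+54+54+85+97 = 510 → 01 fe.
Outer hash (recomputed tag): sum = 61+37+92+92+92+1+254 = 629 → 02 75.
Recomputed tag = 0275; claimed = 8475 → mismatch.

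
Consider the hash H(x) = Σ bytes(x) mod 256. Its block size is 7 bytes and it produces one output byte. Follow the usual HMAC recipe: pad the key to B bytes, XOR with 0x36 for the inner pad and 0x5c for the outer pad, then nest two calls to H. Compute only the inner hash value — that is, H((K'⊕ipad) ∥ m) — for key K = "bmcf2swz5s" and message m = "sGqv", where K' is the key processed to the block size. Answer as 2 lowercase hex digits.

c5

Key "bmcf2swz5s" = 62 6d 63 66 32 73 77 7a 35 73 is 10 bytes > B = 7, so hash it first: H(key) = d6, then zero-pad to 7 bytes: K' = d6 00 00 00 00 00 00.
K' ⊕ ipad = e0 36 36 36 36 36 36.
Inner input = e0 36 36 36 36 36 36 ∥ 73 47 71 76.
Inner hash: sum = 224+54+54+54+54+54+54+115+71+113+118 = 965; mod 256 = 197 → c5.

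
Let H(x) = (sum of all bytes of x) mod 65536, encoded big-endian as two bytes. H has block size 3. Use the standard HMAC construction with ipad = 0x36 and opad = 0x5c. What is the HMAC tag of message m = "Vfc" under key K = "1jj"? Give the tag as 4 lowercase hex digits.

Key "1jj" = 31 6a 6a is exactly B = 3 bytes: K' = 31 6a 6a.
K' ⊕ ipad = 07 5c 5c.  K' ⊕ opad = 6d 36 36.
Inner input = (K'⊕ipad) ∥ m = 07 5c 5c ∥ 56 66 63.
Inner hash: sum = 7+92+92+86+102+99 = 478 → 01 de.
Outer input = (K'⊕opad) ∥ inner = 6d 36 36 ∥ 01 de.
Outer hash (tag): sum = 109+54+54+1+222 = 440 → 01 b8.

01b8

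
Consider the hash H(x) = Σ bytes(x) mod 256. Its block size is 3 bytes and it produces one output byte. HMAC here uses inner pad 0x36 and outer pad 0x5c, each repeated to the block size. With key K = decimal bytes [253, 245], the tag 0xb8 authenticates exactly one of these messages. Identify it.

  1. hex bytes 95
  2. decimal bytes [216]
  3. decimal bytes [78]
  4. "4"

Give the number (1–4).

3

Key decimal bytes [253, 245] = fd f5 is 2 bytes ≤ B = 3; zero-pad to 3 bytes: K' = fd f5 00.
K' ⊕ ipad = cb c3 36; K' ⊕ opad = a1 a9 5c.
m1: inner = H(cb c3 36 95) = 59; tag = H(a1 a9 5c 59) = ff
m2: inner = H(cb c3 36 d8) = 9c; tag = H(a1 a9 5c 9c) = 42
m3: inner = H(cb c3 36 4e) = 12; tag = H(a1 a9 5c 12) = b8 ← matches
m4: inner = H(cb c3 36 34) = f8; tag = H(a1 a9 5c f8) = 9e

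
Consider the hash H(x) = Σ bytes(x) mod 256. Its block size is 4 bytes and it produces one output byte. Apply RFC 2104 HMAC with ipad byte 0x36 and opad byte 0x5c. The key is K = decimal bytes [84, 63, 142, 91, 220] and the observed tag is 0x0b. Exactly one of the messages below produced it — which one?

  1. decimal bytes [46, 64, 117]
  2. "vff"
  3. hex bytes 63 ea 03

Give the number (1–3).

1

Key decimal bytes [84, 63, 142, 91, 220] = 54 3f 8e 5b dc is 5 bytes > B = 4, so hash it first: H(key) = 58, then zero-pad to 4 bytes: K' = 58 00 00 00.
K' ⊕ ipad = 6e 36 36 36; K' ⊕ opad = 04 5c 5c 5c.
m1: inner = H(6e 36 36 36 2e 40 75) = f3; tag = H(04 5c 5c 5c f3) = 0b ← matches
m2: inner = H(6e 36 36 36 76 66 66) = 52; tag = H(04 5c 5c 5c 52) = 6a
m3: inner = H(6e 36 36 36 63 ea 03) = 60; tag = H(04 5c 5c 5c 60) = 78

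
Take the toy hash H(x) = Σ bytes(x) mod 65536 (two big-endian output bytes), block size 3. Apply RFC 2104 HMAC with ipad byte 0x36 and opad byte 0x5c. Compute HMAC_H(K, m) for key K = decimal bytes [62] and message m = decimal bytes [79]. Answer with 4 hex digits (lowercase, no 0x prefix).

01dd

Key decimal bytes [62] = 3e is 1 byte ≤ B = 3; zero-pad to 3 bytes: K' = 3e 00 00.
K' ⊕ ipad = 08 36 36.  K' ⊕ opad = 62 5c 5c.
Inner input = (K'⊕ipad) ∥ m = 08 36 36 ∥ 4f.
Inner hash: sum = 8+54+54+79 = 195 → 00 c3.
Outer input = (K'⊕opad) ∥ inner = 62 5c 5c ∥ 00 c3.
Outer hash (tag): sum = 98+92+92+0+195 = 477 → 01 dd.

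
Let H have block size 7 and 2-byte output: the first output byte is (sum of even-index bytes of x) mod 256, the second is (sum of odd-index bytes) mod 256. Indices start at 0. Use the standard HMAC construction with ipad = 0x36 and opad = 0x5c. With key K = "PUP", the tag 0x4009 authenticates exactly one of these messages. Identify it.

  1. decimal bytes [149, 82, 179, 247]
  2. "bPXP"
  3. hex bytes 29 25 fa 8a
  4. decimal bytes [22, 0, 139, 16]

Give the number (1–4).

Key "PUP" = 50 55 50 is 3 bytes ≤ B = 7; zero-pad to 7 bytes: K' = 50 55 50 00 00 00 00.
K' ⊕ ipad = 66 63 66 36 36 36 36; K' ⊕ opad = 0c 09 0c 5c 5c 5c 5c.
m1: inner = H(66 63 66 36 36 36 36 95 52 b3 f7) = 81 17; tag = H(0c 09 0c 5c 5c 5c 5c 81 17) = e742
m2: inner = H(66 63 66 36 36 36 36 62 50 58 50) = d8 89; tag = H(0c 09 0c 5c 5c 5c 5c d8 89) = 5999
m3: inner = H(66 63 66 36 36 36 36 29 25 fa 8a) = e7 f2; tag = H(0c 09 0c 5c 5c 5c 5c e7 f2) = c2a8
m4: inner = H(66 63 66 36 36 36 36 16 00 8b 10) = 48 70; tag = H(0c 09 0c 5c 5c 5c 5c 48 70) = 4009 ← matches

4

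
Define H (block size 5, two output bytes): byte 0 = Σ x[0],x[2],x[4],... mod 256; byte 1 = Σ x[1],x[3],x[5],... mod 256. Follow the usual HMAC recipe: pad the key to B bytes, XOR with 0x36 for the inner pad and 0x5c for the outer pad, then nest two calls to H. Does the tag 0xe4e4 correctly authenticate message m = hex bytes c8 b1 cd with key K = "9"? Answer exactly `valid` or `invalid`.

invalid

Key "9" = 39 is 1 byte ≤ B = 5; zero-pad to 5 bytes: K' = 39 00 00 00 00.
K' ⊕ ipad = 0f 36 36 36 36; K' ⊕ opad = 65 5c 5c 5c 5c.
Inner hash: even-index sum = 300 mod 256 = 44; odd-index sum = 513 mod 256 = 1 → 2c 01.
Outer hash (recomputed tag): even-index sum = 286 mod 256 = 30; odd-index sum = 228 mod 256 = 228 → 1e e4.
Recomputed tag = 1ee4; claimed = e4e4 → mismatch.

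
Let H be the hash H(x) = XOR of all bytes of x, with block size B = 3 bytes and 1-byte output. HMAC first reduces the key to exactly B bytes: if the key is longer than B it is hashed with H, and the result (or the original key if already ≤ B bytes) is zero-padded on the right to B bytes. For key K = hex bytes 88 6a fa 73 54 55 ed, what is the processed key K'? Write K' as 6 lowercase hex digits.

|K| = 7 > B = 3, so first hash the key.
H(K): XOR 88⊕6a⊕fa⊕73⊕54⊕55⊕ed = 87.
Zero-pad H(K) = 87 to 3 bytes: K' = 87 00 00.

870000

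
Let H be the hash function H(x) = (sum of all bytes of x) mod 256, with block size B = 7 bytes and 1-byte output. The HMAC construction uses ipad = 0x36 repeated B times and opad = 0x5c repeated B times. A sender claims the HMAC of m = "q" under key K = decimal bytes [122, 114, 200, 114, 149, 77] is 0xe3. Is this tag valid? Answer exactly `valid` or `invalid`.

valid

Key decimal bytes [122, 114, 200, 114, 149, 77] = 7a 72 c8 72 95 4d is 6 bytes ≤ B = 7; zero-pad to 7 bytes: K' = 7a 72 c8 72 95 4d 00.
K' ⊕ ipad = 4c 44 fe 44 a3 7b 36; K' ⊕ opad = 26 2e 94 2e c9 11 5c.
Inner hash: sum = 76+68+254+68+163+123+54+113 = 919; mod 256 = 151 → 97.
Outer hash (recomputed tag): sum = 38+46+148+46+201+17+92+151 = 739; mod 256 = 227 → e3.
Recomputed tag = e3; claimed = e3 → match.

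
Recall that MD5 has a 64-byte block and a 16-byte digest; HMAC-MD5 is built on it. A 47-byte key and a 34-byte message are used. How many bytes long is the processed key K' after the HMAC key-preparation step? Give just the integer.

64

Key is 47 ≤ 64 bytes, zero-padded: |K'| = 64.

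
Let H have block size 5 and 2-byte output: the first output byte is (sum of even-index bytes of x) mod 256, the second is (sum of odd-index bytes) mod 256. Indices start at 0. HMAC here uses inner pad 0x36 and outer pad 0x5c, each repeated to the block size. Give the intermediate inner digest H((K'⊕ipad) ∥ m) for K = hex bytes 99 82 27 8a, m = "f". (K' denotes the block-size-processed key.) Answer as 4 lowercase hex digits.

Key hex bytes 99 82 27 8a is 4 bytes ≤ B = 5; zero-pad to 5 bytes: K' = 99 82 27 8a 00.
K' ⊕ ipad = af b4 11 bc 36.
Inner input = af b4 11 bc 36 ∥ 66.
Inner hash: even-index sum = 246 mod 256 = 246; odd-index sum = 470 mod 256 = 214 → f6 d6.

f6d6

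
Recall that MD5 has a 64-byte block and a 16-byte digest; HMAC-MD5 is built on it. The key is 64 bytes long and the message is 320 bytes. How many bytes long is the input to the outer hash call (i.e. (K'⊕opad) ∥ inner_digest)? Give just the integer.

80

Key is 64 ≤ 64 bytes, zero-padded: |K'| = 64.
Outer input = (K'⊕opad) ∥ H(inner) → 64 + 16 = 80 bytes.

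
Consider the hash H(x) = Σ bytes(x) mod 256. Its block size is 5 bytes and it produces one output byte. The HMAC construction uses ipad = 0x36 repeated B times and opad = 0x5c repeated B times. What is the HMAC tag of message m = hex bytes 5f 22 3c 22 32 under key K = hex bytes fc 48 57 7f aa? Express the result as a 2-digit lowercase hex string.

Key hex bytes fc 48 57 7f aa is exactly B = 5 bytes: K' = fc 48 57 7f aa.
K' ⊕ ipad = ca 7e 61 49 9c.  K' ⊕ opad = a0 14 0b 23 f6.
Inner input = (K'⊕ipad) ∥ m = ca 7e 61 49 9c ∥ 5f 22 3c 22 32.
Inner hash: sum = 202+126+97+73+156+95+34+60+34+50 = 927; mod 256 = 159 → 9f.
Outer input = (K'⊕opad) ∥ inner = a0 14 0b 23 f6 ∥ 9f.
Outer hash (tag): sum = 160+20+11+35+246+159 = 631; mod 256 = 119 → 77.

77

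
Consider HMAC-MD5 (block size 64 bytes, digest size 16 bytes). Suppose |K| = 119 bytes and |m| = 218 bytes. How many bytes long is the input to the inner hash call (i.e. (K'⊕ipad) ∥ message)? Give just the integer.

282

Key is 119 > 64 bytes, so it is hashed to 16 bytes then zero-padded to 64: |K'| = 64.
Inner input = (K'⊕ipad) ∥ m → 64 + 218 = 282 bytes.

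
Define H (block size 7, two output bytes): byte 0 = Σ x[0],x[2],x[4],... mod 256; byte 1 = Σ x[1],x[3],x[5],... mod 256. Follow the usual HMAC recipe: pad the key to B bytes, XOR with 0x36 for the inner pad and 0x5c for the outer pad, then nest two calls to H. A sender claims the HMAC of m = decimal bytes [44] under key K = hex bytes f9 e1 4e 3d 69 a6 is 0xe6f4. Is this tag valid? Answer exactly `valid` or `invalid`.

valid

Key hex bytes f9 e1 4e 3d 69 a6 is 6 bytes ≤ B = 7; zero-pad to 7 bytes: K' = f9 e1 4e 3d 69 a6 00.
K' ⊕ ipad = cf d7 78 0b 5f 90 36; K' ⊕ opad = a5 bd 12 61 35 fa 5c.
Inner hash: even-index sum = 476 mod 256 = 220; odd-index sum = 414 mod 256 = 158 → dc 9e.
Outer hash (recomputed tag): even-index sum = 486 mod 256 = 230; odd-index sum = 756 mod 256 = 244 → e6 f4.
Recomputed tag = e6f4; claimed = e6f4 → match.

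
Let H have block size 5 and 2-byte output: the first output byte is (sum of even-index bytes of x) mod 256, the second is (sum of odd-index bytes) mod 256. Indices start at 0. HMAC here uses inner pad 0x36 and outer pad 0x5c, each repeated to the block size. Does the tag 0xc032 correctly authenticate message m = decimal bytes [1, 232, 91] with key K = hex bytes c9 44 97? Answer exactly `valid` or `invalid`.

Key hex bytes c9 44 97 is 3 bytes ≤ B = 5; zero-pad to 5 bytes: K' = c9 44 97 00 00.
K' ⊕ ipad = ff 72 a1 36 36; K' ⊕ opad = 95 18 cb 5c 5c.
Inner hash: even-index sum = 702 mod 256 = 190; odd-index sum = 260 mod 256 = 4 → be 04.
Outer hash (recomputed tag): even-index sum = 448 mod 256 = 192; odd-index sum = 306 mod 256 = 50 → c0 32.
Recomputed tag = c032; claimed = c032 → match.

valid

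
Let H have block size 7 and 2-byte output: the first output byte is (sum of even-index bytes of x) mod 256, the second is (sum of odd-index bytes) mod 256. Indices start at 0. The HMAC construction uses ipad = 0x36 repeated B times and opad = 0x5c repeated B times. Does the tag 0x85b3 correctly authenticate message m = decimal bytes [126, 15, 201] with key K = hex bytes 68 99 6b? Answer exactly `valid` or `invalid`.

valid

Key hex bytes 68 99 6b is 3 bytes ≤ B = 7; zero-pad to 7 bytes: K' = 68 99 6b 00 00 00 00.
K' ⊕ ipad = 5e af 5d 36 36 36 36; K' ⊕ opad = 34 c5 37 5c 5c 5c 5c.
Inner hash: even-index sum = 310 mod 256 = 54; odd-index sum = 610 mod 256 = 98 → 36 62.
Outer hash (recomputed tag): even-index sum = 389 mod 256 = 133; odd-index sum = 435 mod 256 = 179 → 85 b3.
Recomputed tag = 85b3; claimed = 85b3 → match.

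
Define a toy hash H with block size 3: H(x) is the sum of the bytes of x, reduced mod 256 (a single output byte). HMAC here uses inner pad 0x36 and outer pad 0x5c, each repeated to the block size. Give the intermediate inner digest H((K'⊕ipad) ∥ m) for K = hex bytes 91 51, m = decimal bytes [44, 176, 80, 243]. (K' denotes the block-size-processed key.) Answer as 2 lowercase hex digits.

63

Key hex bytes 91 51 is 2 bytes ≤ B = 3; zero-pad to 3 bytes: K' = 91 51 00.
K' ⊕ ipad = a7 67 36.
Inner input = a7 67 36 ∥ 2c b0 50 f3.
Inner hash: sum = 167+103+54+44+176+80+243 = 867; mod 256 = 99 → 63.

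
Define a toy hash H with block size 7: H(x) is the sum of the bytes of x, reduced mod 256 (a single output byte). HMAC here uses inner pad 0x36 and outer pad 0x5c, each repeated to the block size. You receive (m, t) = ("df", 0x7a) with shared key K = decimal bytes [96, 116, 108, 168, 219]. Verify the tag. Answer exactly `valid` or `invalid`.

valid

Key decimal bytes [96, 116, 108, 168, 219] = 60 74 6c a8 db is 5 bytes ≤ B = 7; zero-pad to 7 bytes: K' = 60 74 6c a8 db 00 00.
K' ⊕ ipad = 56 42 5a 9e ed 36 36; K' ⊕ opad = 3c 28 30 f4 87 5c 5c.
Inner hash: sum = 86+66+90+158+237+54+54+100+102 = 947; mod 256 = 179 → b3.
Outer hash (recomputed tag): sum = 60+40+48+244+135+92+92+179 = 890; mod 256 = 122 → 7a.
Recomputed tag = 7a; claimed = 7a → match.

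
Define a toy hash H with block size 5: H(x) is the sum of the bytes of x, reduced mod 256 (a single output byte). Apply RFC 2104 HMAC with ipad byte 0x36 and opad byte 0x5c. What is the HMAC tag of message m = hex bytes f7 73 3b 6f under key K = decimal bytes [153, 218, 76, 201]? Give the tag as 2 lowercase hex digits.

Key decimal bytes [153, 218, 76, 201] = 99 da 4c c9 is 4 bytes ≤ B = 5; zero-pad to 5 bytes: K' = 99 da 4c c9 00.
K' ⊕ ipad = af ec 7a ff 36.  K' ⊕ opad = c5 86 10 95 5c.
Inner input = (K'⊕ipad) ∥ m = af ec 7a ff 36 ∥ f7 73 3b 6f.
Inner hash: sum = 175+236+122+255+54+247+115+59+111 = 1374; mod 256 = 94 → 5e.
Outer input = (K'⊕opad) ∥ inner = c5 86 10 95 5c ∥ 5e.
Outer hash (tag): sum = 197+134+16+149+92+94 = 682; mod 256 = 170 → aa.

aa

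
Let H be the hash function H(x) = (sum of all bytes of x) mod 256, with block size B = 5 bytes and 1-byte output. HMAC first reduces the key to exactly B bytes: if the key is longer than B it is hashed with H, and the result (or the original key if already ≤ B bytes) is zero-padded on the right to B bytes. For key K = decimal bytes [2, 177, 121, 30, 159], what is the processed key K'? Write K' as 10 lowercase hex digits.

02b1791e9f

Key decimal bytes [2, 177, 121, 30, 159] = 02 b1 79 1e 9f is exactly B = 5 bytes: K' = 02 b1 79 1e 9f.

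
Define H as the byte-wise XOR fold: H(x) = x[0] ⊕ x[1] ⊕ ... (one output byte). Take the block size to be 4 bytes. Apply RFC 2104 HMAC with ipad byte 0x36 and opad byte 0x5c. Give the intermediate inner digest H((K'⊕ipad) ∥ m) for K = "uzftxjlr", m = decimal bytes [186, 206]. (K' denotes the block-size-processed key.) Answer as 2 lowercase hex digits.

65

Key "uzftxjlr" = 75 7a 66 74 78 6a 6c 72 is 8 bytes > B = 4, so hash it first: H(key) = 11, then zero-pad to 4 bytes: K' = 11 00 00 00.
K' ⊕ ipad = 27 36 36 36.
Inner input = 27 36 36 36 ∥ ba ce.
Inner hash: XOR 27⊕36⊕36⊕36⊕ba⊕ce = 65.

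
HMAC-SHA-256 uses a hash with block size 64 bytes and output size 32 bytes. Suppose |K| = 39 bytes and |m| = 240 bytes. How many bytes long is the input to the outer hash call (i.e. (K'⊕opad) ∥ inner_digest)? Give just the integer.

96

Key is 39 ≤ 64 bytes, zero-padded: |K'| = 64.
Outer input = (K'⊕opad) ∥ H(inner) → 64 + 32 = 96 bytes.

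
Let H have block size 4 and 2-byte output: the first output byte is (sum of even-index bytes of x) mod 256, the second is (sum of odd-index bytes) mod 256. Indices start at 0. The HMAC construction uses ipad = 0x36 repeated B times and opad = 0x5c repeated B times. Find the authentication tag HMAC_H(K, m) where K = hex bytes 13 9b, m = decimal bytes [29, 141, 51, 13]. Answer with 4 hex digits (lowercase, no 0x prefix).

56a0

Key hex bytes 13 9b is 2 bytes ≤ B = 4; zero-pad to 4 bytes: K' = 13 9b 00 00.
K' ⊕ ipad = 25 ad 36 36.  K' ⊕ opad = 4f c7 5c 5c.
Inner input = (K'⊕ipad) ∥ m = 25 ad 36 36 ∥ 1d 8d 33 0d.
Inner hash: even-index sum = 171 mod 256 = 171; odd-index sum = 381 mod 256 = 125 → ab 7d.
Outer input = (K'⊕opad) ∥ inner = 4f c7 5c 5c ∥ ab 7d.
Outer hash (tag): even-index sum = 342 mod 256 = 86; odd-index sum = 416 mod 256 = 160 → 56 a0.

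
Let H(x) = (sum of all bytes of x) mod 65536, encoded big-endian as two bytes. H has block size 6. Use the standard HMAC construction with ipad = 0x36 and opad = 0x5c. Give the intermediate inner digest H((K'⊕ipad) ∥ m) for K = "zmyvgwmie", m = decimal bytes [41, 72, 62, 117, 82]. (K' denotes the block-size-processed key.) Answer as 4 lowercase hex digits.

035c

Key "zmyvgwmie" = 7a 6d 79 76 67 77 6d 69 65 is 9 bytes > B = 6, so hash it first: H(key) = 03 ef, then zero-pad to 6 bytes: K' = 03 ef 00 00 00 00.
K' ⊕ ipad = 35 d9 36 36 36 36.
Inner input = 35 d9 36 36 36 36 ∥ 29 48 3e 75 52.
Inner hash: sum = 53+217+54+54+54+54+41+72+62+117+82 = 860 → 03 5c.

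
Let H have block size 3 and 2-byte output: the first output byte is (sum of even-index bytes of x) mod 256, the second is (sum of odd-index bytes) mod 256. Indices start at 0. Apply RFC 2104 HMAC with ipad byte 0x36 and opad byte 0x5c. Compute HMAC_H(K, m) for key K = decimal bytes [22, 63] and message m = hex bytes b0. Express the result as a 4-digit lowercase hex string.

5fb9

Key decimal bytes [22, 63] = 16 3f is 2 bytes ≤ B = 3; zero-pad to 3 bytes: K' = 16 3f 00.
K' ⊕ ipad = 20 09 36.  K' ⊕ opad = 4a 63 5c.
Inner input = (K'⊕ipad) ∥ m = 20 09 36 ∥ b0.
Inner hash: even-index sum = 86 mod 256 = 86; odd-index sum = 185 mod 256 = 185 → 56 b9.
Outer input = (K'⊕opad) ∥ inner = 4a 63 5c ∥ 56 b9.
Outer hash (tag): even-index sum = 351 mod 256 = 95; odd-index sum = 185 mod 256 = 185 → 5f b9.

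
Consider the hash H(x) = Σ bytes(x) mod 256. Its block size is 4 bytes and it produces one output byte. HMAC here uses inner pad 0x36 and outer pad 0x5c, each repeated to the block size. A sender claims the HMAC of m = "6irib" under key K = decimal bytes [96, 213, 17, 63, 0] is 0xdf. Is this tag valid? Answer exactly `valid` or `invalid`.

Key decimal bytes [96, 213, 17, 63, 0] = 60 d5 11 3f 00 is 5 bytes > B = 4, so hash it first: H(key) = 85, then zero-pad to 4 bytes: K' = 85 00 00 00.
K' ⊕ ipad = b3 36 36 36; K' ⊕ opad = d9 5c 5c 5c.
Inner hash: sum = 179+54+54+54+54+105+114+105+98 = 817; mod 256 = 49 → 31.
Outer hash (recomputed tag): sum = 217+92+92+92+49 = 542; mod 256 = 30 → 1e.
Recomputed tag = 1e; claimed = df → mismatch.

invalid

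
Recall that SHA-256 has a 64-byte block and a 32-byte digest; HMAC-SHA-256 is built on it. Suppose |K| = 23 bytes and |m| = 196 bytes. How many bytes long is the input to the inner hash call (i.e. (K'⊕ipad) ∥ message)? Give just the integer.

260

Key is 23 ≤ 64 bytes, zero-padded: |K'| = 64.
Inner input = (K'⊕ipad) ∥ m → 64 + 196 = 260 bytes.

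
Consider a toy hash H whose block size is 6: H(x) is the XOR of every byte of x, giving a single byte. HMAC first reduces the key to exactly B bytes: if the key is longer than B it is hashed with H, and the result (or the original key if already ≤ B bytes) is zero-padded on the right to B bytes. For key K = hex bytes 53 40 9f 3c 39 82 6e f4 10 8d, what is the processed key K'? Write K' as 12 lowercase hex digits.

0c0000000000

|K| = 10 > B = 6, so first hash the key.
H(K): XOR 53⊕40⊕9f⊕3c⊕39⊕82⊕6e⊕f4⊕10⊕8d = 0c.
Zero-pad H(K) = 0c to 6 bytes: K' = 0c 00 00 00 00 00.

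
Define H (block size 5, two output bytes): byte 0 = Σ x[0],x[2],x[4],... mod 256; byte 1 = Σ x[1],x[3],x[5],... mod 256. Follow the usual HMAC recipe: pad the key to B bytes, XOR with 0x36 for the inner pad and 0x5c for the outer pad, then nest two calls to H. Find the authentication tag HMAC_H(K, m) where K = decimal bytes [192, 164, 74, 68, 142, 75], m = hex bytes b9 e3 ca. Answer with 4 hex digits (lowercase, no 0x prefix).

Key decimal bytes [192, 164, 74, 68, 142, 75] = c0 a4 4a 44 8e 4b is 6 bytes > B = 5, so hash it first: H(key) = 98 33, then zero-pad to 5 bytes: K' = 98 33 00 00 00.
K' ⊕ ipad = ae 05 36 36 36.  K' ⊕ opad = c4 6f 5c 5c 5c.
Inner input = (K'⊕ipad) ∥ m = ae 05 36 36 36 ∥ b9 e3 ca.
Inner hash: even-index sum = 509 mod 256 = 253; odd-index sum = 446 mod 256 = 190 → fd be.
Outer input = (K'⊕opad) ∥ inner = c4 6f 5c 5c 5c ∥ fd be.
Outer hash (tag): even-index sum = 570 mod 256 = 58; odd-index sum = 456 mod 256 = 200 → 3a c8.

3ac8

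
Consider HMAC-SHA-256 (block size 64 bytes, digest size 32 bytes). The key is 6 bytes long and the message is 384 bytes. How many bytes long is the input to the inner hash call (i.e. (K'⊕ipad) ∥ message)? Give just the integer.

448

Key is 6 ≤ 64 bytes, zero-padded: |K'| = 64.
Inner input = (K'⊕ipad) ∥ m → 64 + 384 = 448 bytes.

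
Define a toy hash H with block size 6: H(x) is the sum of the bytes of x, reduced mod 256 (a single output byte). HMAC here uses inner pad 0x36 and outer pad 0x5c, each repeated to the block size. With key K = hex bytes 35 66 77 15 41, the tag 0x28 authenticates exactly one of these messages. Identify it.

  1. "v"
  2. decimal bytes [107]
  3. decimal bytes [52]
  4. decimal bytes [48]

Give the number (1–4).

3

Key hex bytes 35 66 77 15 41 is 5 bytes ≤ B = 6; zero-pad to 6 bytes: K' = 35 66 77 15 41 00.
K' ⊕ ipad = 03 50 41 23 77 36; K' ⊕ opad = 69 3a 2b 49 1d 5c.
m1: inner = H(03 50 41 23 77 36 76) = da; tag = H(69 3a 2b 49 1d 5c da) = 6a
m2: inner = H(03 50 41 23 77 36 6b) = cf; tag = H(69 3a 2b 49 1d 5c cf) = 5f
m3: inner = H(03 50 41 23 77 36 34) = 98; tag = H(69 3a 2b 49 1d 5c 98) = 28 ← matches
m4: inner = H(03 50 41 23 77 36 30) = 94; tag = H(69 3a 2b 49 1d 5c 94) = 24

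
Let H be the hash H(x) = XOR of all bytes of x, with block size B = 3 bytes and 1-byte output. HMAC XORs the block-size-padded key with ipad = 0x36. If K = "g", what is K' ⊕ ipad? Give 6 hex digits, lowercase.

Key "g" = 67 is 1 byte ≤ B = 3; zero-pad to 3 bytes: K' = 67 00 00.
XOR each byte with 0x36: 67⊕36=51, 00⊕36=36, 00⊕36=36.

513636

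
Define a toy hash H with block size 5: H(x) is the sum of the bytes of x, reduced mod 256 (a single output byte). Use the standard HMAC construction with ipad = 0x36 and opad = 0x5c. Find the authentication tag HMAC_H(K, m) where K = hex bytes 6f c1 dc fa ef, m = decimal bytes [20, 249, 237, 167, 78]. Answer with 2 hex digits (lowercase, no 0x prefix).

Key hex bytes 6f c1 dc fa ef is exactly B = 5 bytes: K' = 6f c1 dc fa ef.
K' ⊕ ipad = 59 f7 ea cc d9.  K' ⊕ opad = 33 9d 80 a6 b3.
Inner input = (K'⊕ipad) ∥ m = 59 f7 ea cc d9 ∥ 14 f9 ed a7 4e.
Inner hash: sum = 89+247+234+204+217+20+249+237+167+78 = 1742; mod 256 = 206 → ce.
Outer input = (K'⊕opad) ∥ inner = 33 9d 80 a6 b3 ∥ ce.
Outer hash (tag): sum = 51+157+128+166+179+206 = 887; mod 256 = 119 → 77.

77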